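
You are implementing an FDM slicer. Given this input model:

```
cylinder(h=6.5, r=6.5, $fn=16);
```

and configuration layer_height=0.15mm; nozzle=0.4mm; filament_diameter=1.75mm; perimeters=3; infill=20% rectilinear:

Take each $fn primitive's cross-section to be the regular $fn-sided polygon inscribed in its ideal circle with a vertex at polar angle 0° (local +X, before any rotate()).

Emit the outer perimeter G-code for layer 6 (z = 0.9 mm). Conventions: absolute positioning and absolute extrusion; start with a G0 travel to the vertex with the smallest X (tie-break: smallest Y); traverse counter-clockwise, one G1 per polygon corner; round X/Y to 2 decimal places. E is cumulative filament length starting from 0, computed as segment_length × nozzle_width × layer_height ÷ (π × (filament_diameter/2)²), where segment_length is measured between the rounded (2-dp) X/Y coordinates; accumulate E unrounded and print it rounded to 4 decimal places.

G0 X-6.50 Y0.00 Z0.90
G1 X-6.01 Y-2.49 E0.0633
G1 X-4.60 Y-4.60 E0.1266
G1 X-2.49 Y-6.01 E0.1899
G1 X0.00 Y-6.50 E0.2532
G1 X2.49 Y-6.01 E0.3165
G1 X4.60 Y-4.60 E0.3798
G1 X6.01 Y-2.49 E0.4431
G1 X6.50 Y0.00 E0.5064
G1 X6.01 Y2.49 E0.5697
G1 X4.60 Y4.60 E0.6330
G1 X2.49 Y6.01 E0.6964
G1 X0.00 Y6.50 E0.7597
G1 X-2.49 Y6.01 E0.8230
G1 X-4.60 Y4.60 E0.8863
G1 X-6.01 Y2.49 E0.9496
G1 X-6.50 Y0.00 E1.0129

At z = 0.9 mm: the r=6.5 cylinder gives a regular 16-gon of circumradius 6.5 (constant along its height). The outline is a single polygon with 16 vertices. Extrusion per mm of travel: 0.4 × 0.15 / (π × 0.875²) = 0.024945. Accumulating E over each segment gives final E = 1.0129.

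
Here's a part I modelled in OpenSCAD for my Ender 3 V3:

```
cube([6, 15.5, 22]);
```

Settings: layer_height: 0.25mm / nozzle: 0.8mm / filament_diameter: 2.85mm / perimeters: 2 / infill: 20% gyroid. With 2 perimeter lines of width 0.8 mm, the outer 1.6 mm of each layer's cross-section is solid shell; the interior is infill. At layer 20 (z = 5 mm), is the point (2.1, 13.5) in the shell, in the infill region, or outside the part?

infill

At z = 5 mm: the cube is present — its section is the full 6×15.5 rectangle. Overall, the cross-section is a single solid region. The nearest boundary edge runs (6.00, 15.50)→(0.00, 15.50); distance from the point to it = 2.00 mm. The point is inside the cross-section and 2.00 mm from the nearest boundary — more than the 1.6 mm shell width (2 × 0.8), so it's in the infill interior.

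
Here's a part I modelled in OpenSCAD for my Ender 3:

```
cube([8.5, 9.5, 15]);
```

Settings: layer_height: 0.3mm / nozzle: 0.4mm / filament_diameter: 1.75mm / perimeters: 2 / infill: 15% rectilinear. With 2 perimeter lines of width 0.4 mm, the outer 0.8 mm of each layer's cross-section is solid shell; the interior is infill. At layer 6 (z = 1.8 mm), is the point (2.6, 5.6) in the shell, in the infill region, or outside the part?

At z = 1.8 mm: the 8.5×9.5 cube contributes its full rectangle. Overall, the cross-section is a single solid region. The nearest boundary edge runs (0.00, 9.50)→(0.00, 0.00); distance from the point to it = 2.60 mm. The point is inside the cross-section and 2.60 mm from the nearest boundary — more than the 0.8 mm shell width (2 × 0.4), so it's in the infill interior.

infill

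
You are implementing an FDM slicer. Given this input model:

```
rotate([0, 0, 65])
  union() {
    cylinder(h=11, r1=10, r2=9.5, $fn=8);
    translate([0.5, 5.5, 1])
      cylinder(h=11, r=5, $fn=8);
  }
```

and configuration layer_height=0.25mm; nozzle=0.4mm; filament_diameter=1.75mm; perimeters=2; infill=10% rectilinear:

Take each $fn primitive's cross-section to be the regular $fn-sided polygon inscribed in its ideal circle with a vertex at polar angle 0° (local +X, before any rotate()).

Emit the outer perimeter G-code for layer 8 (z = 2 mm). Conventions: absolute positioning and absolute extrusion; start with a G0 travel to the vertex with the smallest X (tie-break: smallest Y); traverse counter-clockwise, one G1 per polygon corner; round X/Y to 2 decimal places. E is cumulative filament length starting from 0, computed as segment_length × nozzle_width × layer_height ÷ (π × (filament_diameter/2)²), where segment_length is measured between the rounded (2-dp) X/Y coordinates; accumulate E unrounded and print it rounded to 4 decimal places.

G0 X-9.47 Y1.07 Z2.00
G1 X-9.13 Y0.70 E0.0209
G1 X-9.31 Y-3.39 E0.1911
G1 X-4.19 Y-8.98 E0.5063
G1 X3.39 Y-9.31 E0.8217
G1 X8.98 Y-4.19 E1.1368
G1 X9.31 Y3.39 E1.4523
G1 X4.19 Y8.98 E1.7674
G1 X-3.39 Y9.31 E2.0829
G1 X-5.44 Y7.43 E2.1985
G1 X-6.48 Y7.48 E2.2418
G1 X-9.30 Y4.89 E2.4010
G1 X-9.47 Y1.07 E2.5600

At z = 2 mm: the cone contributes a regular 8-gon of circumradius 9.909 (interpolated between r1=10 and r2=9.5 at t=0.182); the r=5 cylinder at (0.5, 5.5) contributes a regular 8-gon of circumradius 5; Combining (union): the regions partially overlap (shared area 66.23 mm²), so overlapping operands fuse into one piece — 1 connected region; (whole slice rotated 65° about Z — lengths, areas and connectivity unchanged). The outline is a single polygon with 12 vertices. Extrusion per mm of travel: 0.4 × 0.25 / (π × 0.875²) = 0.041575. Accumulating E over each segment gives final E = 2.5600.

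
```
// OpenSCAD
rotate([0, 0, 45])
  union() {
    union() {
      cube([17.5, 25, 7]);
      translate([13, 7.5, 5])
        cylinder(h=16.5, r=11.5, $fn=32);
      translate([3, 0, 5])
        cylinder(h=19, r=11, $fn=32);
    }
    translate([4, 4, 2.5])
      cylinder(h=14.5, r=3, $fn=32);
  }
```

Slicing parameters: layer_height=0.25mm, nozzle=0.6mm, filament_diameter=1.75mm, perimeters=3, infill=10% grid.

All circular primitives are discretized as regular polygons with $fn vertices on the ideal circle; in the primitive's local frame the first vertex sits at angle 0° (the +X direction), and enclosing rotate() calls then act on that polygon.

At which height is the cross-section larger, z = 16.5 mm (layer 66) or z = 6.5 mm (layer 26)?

Layer 66 (z = 16.5): the cube is not intersected at this z (z outside [0, 7]); the cylinder at (13, 7.5): section is a regular 32-gon, circumradius r=11.5 (area = (32/2)·11.500²·sin(360°/32) = 412.81 mm²); the cylinder at (3, 0): section is a regular 32-gon, circumradius r=11 (area = (32/2)·11.000²·sin(360°/32) = 377.69 mm²); Combining (union): the regions partially overlap — summed areas 790.51 mm² minus the doubly-counted overlap 129.93 mm² gives 660.58 mm² — area = 660.58 mm²; the cylinder at (4, 4): section is a regular 32-gon, circumradius r=3 (area = (32/2)·3.000²·sin(360°/32) = 28.09 mm²); Merging all regions: the r=3 cylinder at (4, 4) lies entirely inside that combined region, so the union is just that combined region — area = 660.58 mm²; (rotated 45° about Z; rotation is an isometry so areas/perimeters/island counts are preserved). So its area = 660.58 mm². Layer 26 (z = 6.5): the cube is present — its section is the full 17.5×25 rectangle (area 437.50 mm²); the cylinder at (13, 7.5): section is a regular 32-gon, circumradius r=11.5 (area = (32/2)·11.500²·sin(360°/32) = 412.81 mm²); the r=11 cylinder at (3, 0) contributes a regular 32-gon of circumradius 11 (area = (32/2)·11.000²·sin(360°/32) = 377.69 mm²); Taking the union: the regions partially overlap — summed areas 1228.01 mm² minus the doubly-counted overlap 420.15 mm² gives 807.86 mm² — area = 807.86 mm²; the r=3 cylinder at (4, 4) gives a regular 32-gon of circumradius 3 (constant along its height) (area = (32/2)·3.000²·sin(360°/32) = 28.09 mm²); Combining (union): the r=3 cylinder at (4, 4) lies entirely inside the result so far, so the union is just the result so far — area = 807.86 mm²; (rotated 45° about Z; rotation is an isometry so areas/perimeters/island counts are preserved). So its area = 807.86 mm². Layer 26 is larger (807.86 vs 660.58 mm²).

layer 26 (z = 6.5 mm)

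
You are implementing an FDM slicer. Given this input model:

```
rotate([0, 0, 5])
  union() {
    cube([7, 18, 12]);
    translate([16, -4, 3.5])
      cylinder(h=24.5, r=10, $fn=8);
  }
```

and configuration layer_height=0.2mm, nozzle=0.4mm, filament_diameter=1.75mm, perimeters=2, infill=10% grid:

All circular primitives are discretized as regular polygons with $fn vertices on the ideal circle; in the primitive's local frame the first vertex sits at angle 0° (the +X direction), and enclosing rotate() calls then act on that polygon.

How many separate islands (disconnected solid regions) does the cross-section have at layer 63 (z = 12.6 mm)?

1

At z = 12.6 mm: the cube does not reach this height (z outside [0, 12]); the cylinder at (16, -4): section is a regular 8-gon, circumradius r=10; Merging all regions: only the r=10 cylinder at (16, -4) is present, so the union is just that shape — 1 connected region; (whole slice rotated 5° about Z — lengths, areas and connectivity unchanged). Overall, the cross-section is a single solid region. Island count = 1.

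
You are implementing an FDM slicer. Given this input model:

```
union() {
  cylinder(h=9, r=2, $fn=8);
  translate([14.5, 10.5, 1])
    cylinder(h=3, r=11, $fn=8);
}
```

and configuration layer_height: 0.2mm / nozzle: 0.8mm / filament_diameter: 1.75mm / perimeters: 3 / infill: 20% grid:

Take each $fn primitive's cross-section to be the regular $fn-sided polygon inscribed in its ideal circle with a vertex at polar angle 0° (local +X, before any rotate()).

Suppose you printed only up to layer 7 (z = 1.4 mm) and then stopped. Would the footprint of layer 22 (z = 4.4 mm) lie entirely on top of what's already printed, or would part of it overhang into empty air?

entirely on top

Compare the two slices. At z = 1.4: the r=2 cylinder contributes a regular 8-gon of circumradius 2 (area = (8/2)·2.000²·sin(360°/8) = 11.31 mm²); the r=11 cylinder at (14.5, 10.5) contributes a regular 8-gon of circumradius 11 (area = (8/2)·11.000²·sin(360°/8) = 342.24 mm²); Combining (union): the 2 present regions are separate (no shared area or edge), so areas and boundary lengths simply add and each stays a separate island — area = 353.55 mm². At z = 4.4: the r=2 cylinder gives a regular 8-gon of circumradius 2 (constant along its height) (area = (8/2)·2.000²·sin(360°/8) = 11.31 mm²); the cylinder at (14.5, 10.5) is absent (z outside [1, 4]); Taking the union: only the r=2 cylinder is present, so the union is just that shape — area = 11.31 mm². Checking containment: the cross-section at z = 4.4 is a subset of the cross-section at z = 1.4.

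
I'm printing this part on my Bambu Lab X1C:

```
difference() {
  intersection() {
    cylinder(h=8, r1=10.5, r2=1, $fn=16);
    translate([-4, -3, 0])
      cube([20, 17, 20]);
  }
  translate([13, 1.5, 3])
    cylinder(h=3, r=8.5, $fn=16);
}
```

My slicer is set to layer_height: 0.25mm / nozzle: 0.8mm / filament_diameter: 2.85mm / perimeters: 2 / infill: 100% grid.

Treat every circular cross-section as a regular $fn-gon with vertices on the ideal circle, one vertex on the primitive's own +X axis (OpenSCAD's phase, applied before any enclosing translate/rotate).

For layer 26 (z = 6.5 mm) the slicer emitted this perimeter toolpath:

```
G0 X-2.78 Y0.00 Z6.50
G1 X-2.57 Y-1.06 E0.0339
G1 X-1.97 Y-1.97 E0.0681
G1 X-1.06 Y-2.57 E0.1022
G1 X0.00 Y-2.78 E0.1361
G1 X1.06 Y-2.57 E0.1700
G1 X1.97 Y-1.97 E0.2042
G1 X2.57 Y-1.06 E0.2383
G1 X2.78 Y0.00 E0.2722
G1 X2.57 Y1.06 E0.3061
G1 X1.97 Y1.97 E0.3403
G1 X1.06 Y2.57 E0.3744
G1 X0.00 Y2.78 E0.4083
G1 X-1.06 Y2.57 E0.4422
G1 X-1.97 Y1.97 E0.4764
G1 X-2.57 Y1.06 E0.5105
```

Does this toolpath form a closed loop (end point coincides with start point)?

no

Start point (G0): (-2.78, 0.00). End point (last G1): the path does not return to the start — open.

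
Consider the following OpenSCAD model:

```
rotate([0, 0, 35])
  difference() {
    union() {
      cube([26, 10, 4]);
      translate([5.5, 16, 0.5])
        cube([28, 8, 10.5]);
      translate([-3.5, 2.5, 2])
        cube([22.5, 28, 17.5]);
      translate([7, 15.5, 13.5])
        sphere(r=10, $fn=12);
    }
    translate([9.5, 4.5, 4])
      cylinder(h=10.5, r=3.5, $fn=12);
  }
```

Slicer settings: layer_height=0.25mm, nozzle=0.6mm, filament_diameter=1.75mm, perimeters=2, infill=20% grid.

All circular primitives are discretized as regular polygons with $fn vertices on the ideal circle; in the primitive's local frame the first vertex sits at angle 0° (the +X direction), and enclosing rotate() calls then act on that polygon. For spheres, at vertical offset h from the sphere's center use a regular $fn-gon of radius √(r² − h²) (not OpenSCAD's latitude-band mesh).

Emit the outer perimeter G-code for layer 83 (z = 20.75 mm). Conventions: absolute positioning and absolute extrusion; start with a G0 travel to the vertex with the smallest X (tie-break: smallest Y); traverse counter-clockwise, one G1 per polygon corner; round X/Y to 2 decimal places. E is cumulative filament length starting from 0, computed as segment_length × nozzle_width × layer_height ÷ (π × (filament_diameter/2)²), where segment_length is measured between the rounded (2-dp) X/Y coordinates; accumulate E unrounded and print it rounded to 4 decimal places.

At z = 20.75 mm: the cube is not intersected at this z (z outside [0, 4]); the cube at (5.5, 16) is not intersected at this z (z outside [0.5, 11]); the cube at (-3.5, 2.5) does not reach this height (z outside [2, 19.5]); the sphere at (7, 15.5): section is a regular 12-gon, circumradius = √(r²−h²) = √(10²−7.25²) = 6.887; Merging all regions: only the r=10 sphere at (7, 15.5) is present, so the union is just that shape — 1 connected region; the cylinder at (9.5, 4.5) does not reach this height (z outside [4, 14.5]); Taking the first minus the rest: none of the subtracted shapes is present at this height, so the result so far is unchanged — 1 connected region; (rotated 35° about Z; rotation is an isometry so areas/perimeters/island counts are preserved). The outline is a single polygon with 12 vertices. Extrusion per mm of travel: 0.6 × 0.25 / (π × 0.875²) = 0.062363. Accumulating E over each segment gives final E = 2.6679.

G0 X-10.02 Y16.11 Z20.75
G1 X-8.80 Y12.76 E0.2223
G1 X-6.07 Y10.47 E0.4446
G1 X-2.56 Y9.85 E0.6668
G1 X0.79 Y11.07 E0.8892
G1 X3.09 Y13.80 E1.1118
G1 X3.70 Y17.31 E1.3340
G1 X2.49 Y20.66 E1.5561
G1 X-0.25 Y22.95 E1.7788
G1 X-3.76 Y23.57 E2.0011
G1 X-7.11 Y22.35 E2.2234
G1 X-9.40 Y19.62 E2.4456
G1 X-10.02 Y16.11 E2.6679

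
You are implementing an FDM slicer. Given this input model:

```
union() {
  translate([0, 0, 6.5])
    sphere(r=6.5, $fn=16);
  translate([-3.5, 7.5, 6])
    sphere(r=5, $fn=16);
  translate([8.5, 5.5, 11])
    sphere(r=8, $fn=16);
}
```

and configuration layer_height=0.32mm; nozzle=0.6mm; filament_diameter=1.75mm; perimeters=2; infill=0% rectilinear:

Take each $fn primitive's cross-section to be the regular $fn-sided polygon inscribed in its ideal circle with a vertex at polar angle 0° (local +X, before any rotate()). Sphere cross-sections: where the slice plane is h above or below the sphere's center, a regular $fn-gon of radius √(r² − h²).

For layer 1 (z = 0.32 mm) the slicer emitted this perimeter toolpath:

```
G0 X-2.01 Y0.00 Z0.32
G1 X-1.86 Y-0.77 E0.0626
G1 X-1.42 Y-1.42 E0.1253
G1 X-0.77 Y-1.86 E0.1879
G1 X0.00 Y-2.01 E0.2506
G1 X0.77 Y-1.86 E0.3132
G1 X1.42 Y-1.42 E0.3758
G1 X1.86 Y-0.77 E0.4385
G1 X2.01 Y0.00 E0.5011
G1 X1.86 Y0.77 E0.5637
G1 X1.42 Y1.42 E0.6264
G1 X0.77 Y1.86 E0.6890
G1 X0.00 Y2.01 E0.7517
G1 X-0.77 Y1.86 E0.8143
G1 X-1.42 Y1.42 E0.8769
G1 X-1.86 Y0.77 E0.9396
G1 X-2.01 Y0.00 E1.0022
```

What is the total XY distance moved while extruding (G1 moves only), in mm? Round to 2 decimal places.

12.56 mm

Sum the Euclidean lengths of each G1 segment: total = 12.56 mm.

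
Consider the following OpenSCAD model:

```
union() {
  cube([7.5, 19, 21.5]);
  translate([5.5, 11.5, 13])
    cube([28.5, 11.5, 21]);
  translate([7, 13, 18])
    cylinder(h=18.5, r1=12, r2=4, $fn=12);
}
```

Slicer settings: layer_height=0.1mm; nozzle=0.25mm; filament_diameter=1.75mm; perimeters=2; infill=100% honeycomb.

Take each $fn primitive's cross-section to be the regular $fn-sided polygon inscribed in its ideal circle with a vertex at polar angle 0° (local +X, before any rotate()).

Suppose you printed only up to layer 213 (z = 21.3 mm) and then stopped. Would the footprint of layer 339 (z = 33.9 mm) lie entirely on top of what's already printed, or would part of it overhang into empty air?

Compare the two slices. At z = 21.3: the cube (footprint 7.5×19) is included at this height (area 142.50 mm²); the 28.5×11.5 cube at (5.5, 11.5) contributes its full rectangle (area 327.75 mm²); the cone at (7, 13) (r1=12→r2=4) has section circumradius 10.573 here — a regular 12-gon (area = (12/2)·10.573²·sin(360°/12) = 335.36 mm²); Merging all regions: the regions partially overlap — summed areas 805.61 mm² minus the doubly-counted overlap 232.66 mm² gives 572.95 mm² — area = 572.95 mm². At z = 33.9: the cube is not intersected at this z (z outside [0, 21.5]); the cube at (5.5, 11.5) is present — its section is the full 28.5×11.5 rectangle (area 327.75 mm²); the cone at (7, 13) contributes a regular 12-gon of circumradius 5.124 (interpolated between r1=12 and r2=4 at t=0.859) (area = (12/2)·5.124²·sin(360°/12) = 78.78 mm²); Taking the union: the regions partially overlap — summed areas 406.53 mm² minus the doubly-counted overlap 36.71 mm² gives 369.81 mm² — area = 369.81 mm². Checking containment: the cross-section at z = 33.9 is a subset of the cross-section at z = 21.3.

entirely on top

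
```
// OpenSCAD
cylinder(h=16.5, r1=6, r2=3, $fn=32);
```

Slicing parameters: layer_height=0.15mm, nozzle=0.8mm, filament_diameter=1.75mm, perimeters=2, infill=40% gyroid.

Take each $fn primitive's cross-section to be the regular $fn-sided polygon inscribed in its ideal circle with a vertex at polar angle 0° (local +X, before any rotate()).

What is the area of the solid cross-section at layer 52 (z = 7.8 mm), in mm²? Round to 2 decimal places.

At z = 7.8 mm: the cone: at t=0.473 of its height the radius interpolates to r₁+(r₂−r₁)t = 4.582, giving a regular 32-gon of that circumradius (area = (32/2)·4.582²·sin(360°/32) = 65.53 mm²). Overall, the cross-section is a single solid region. Net area = 65.53 mm².

65.53 mm²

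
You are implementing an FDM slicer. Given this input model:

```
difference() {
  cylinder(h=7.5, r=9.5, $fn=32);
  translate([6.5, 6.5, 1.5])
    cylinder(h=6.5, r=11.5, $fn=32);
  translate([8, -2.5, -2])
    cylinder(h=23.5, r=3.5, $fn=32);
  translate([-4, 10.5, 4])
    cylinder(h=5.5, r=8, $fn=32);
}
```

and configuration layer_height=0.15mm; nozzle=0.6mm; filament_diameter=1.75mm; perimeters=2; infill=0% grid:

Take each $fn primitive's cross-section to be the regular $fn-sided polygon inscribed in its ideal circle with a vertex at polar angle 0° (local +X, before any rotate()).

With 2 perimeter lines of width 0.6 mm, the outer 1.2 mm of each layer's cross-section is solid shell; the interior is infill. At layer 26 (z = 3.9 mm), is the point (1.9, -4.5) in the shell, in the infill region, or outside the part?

shell

At z = 3.9 mm: the r=9.5 cylinder contributes a regular 32-gon of circumradius 9.5; the r=11.5 cylinder at (6.5, 6.5) gives a regular 32-gon of circumradius 11.5 (constant along its height); the cylinder at (8, -2.5): section is a regular 32-gon, circumradius r=3.5; the cylinder at (-4, 10.5) does not reach this height (z outside [4, 9.5]); Subtracting the remaining from the first: starting from the r=9.5 cylinder, the r=11.5 cylinder at (6.5, 6.5) partially overlaps it — only the 156.21 mm² overlap (of its 412.81 mm²) is removed, clipping the outline; the r=3.5 cylinder at (8, -2.5) partially overlaps it — only the 1.56 mm² overlap (of its 38.24 mm²) is removed, clipping the outline — 1 connected region. Overall, the cross-section is a single solid region. The nearest boundary edge runs (0.11, -3.06)→(2.10, -4.12); distance from the point to it = 0.42 mm. The point is inside the cross-section, 0.42 mm from the nearest boundary — within the 1.2 mm shell band (2 × 0.6).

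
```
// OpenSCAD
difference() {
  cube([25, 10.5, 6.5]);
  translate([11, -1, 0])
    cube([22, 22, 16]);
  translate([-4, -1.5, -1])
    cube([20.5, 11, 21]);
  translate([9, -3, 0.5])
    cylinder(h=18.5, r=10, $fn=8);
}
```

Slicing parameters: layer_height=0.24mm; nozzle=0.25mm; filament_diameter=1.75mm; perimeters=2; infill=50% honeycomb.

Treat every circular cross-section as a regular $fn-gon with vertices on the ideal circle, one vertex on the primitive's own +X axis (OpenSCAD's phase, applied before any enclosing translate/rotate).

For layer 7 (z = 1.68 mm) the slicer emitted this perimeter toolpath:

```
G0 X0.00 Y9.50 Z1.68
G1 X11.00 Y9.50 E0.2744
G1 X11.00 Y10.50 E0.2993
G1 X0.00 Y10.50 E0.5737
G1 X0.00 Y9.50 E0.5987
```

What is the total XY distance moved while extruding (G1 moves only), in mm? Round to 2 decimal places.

24.00 mm

Sum the Euclidean lengths of each G1 segment: total = 24.00 mm.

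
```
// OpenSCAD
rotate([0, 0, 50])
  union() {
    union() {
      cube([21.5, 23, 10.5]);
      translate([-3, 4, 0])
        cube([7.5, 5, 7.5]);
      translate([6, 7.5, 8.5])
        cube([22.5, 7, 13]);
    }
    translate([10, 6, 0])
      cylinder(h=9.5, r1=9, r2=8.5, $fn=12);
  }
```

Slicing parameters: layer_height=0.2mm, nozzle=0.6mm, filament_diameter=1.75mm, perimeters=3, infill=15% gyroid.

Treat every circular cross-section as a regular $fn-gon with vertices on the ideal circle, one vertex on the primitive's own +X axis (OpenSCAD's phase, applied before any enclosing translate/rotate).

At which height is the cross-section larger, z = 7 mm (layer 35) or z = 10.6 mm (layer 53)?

layer 35 (z = 7 mm)

Layer 35 (z = 7): the cube is present — its section is the full 21.5×23 rectangle (area 494.50 mm²); the 7.5×5 cube at (-3, 4) contributes its full rectangle (area 37.50 mm²); the cube at (6, 7.5) is absent (z outside [8.5, 21.5]); Taking the union: the regions partially overlap — summed areas 532.00 mm² minus the doubly-counted overlap 22.50 mm² gives 509.50 mm² — area = 509.50 mm²; the cone at (10, 6): at t=0.737 of its height the radius interpolates to r₁+(r₂−r₁)t = 8.632, giving a regular 12-gon of that circumradius (area = (12/2)·8.632²·sin(360°/12) = 223.51 mm²); Merging all regions: the regions partially overlap — summed areas 733.01 mm² minus the doubly-counted overlap 203.61 mm² gives 529.40 mm² — area = 529.40 mm²; (whole slice rotated 50° about Z — lengths, areas and connectivity unchanged). So its area = 529.40 mm². Layer 53 (z = 10.6): the cube is absent (z outside [0, 10.5]); the cube at (-3, 4) is not intersected at this z (z outside [0, 7.5]); the cube at (6, 7.5) is present — its section is the full 22.5×7 rectangle (area 157.50 mm²); Merging all regions: only the 22.5×7 cube at (6, 7.5) is present, so the union is just that shape — area = 157.50 mm²; the cone at (10, 6) is absent (z outside [0, 9.5]); Taking the union: only the result so far is present, so the union is just that shape — area = 157.50 mm²; (whole slice rotated 50° about Z — lengths, areas and connectivity unchanged). So its area = 157.50 mm². Layer 35 is larger (529.40 vs 157.50 mm²).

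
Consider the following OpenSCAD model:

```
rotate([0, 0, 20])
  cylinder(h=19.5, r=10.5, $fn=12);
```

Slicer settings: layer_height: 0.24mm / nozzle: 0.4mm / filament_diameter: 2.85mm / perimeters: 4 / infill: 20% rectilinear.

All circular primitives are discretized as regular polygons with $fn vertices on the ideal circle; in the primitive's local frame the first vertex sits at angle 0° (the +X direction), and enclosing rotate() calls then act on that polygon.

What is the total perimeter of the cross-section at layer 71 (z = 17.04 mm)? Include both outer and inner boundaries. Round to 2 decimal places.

65.22 mm

At z = 17.04 mm: the cylinder: section is a regular 12-gon, circumradius r=10.5 (perimeter = 2·12·10.500·sin(180°/12) = 65.22 mm); (whole slice rotated 20° about Z — lengths, areas and connectivity unchanged). Overall, the cross-section is a single solid region. Total boundary length (outer) = 65.22 mm.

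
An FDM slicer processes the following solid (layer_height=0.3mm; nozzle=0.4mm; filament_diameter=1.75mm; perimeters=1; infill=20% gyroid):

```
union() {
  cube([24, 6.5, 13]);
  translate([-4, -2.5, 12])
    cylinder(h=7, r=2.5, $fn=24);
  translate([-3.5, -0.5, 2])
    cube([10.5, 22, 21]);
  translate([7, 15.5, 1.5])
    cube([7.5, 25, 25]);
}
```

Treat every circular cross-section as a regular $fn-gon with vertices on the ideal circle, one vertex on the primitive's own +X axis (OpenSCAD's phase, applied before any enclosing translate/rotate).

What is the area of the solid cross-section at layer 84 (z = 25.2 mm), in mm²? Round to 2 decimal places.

At z = 25.2 mm: the cube is absent (z outside [0, 13]); the cylinder at (-4, -2.5) is not intersected at this z (z outside [12, 19]); the cube at (-3.5, -0.5) is absent (z outside [2, 23]); the cube at (7, 15.5) (footprint 7.5×25) is included at this height (area 187.50 mm²); Taking the union: only the 7.5×25 cube at (7, 15.5) is present, so the union is just that shape — area = 187.50 mm². Overall, the cross-section is a single solid region. Net area = 187.50 mm².

187.50 mm²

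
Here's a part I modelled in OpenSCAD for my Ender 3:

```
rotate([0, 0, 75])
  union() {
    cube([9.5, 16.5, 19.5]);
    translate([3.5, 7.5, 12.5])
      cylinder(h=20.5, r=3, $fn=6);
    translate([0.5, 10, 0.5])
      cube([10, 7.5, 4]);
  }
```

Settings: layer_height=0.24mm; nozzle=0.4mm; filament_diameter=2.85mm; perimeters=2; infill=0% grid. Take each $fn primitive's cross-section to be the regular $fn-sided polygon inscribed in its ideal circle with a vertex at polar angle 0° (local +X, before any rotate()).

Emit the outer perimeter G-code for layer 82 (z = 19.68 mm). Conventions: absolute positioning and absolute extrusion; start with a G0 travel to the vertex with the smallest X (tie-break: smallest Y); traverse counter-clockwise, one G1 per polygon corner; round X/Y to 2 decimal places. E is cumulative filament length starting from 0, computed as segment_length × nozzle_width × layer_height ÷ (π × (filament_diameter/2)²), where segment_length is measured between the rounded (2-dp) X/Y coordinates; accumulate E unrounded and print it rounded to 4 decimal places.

At z = 19.68 mm: the cube is not intersected at this z (z outside [0, 19.5]); the r=3 cylinder at (3.5, 7.5) gives a regular 6-gon of circumradius 3 (constant along its height); the cube at (0.5, 10) does not reach this height (z outside [0.5, 4.5]); Combining (union): only the r=3 cylinder at (3.5, 7.5) is present, so the union is just that shape — 1 connected region; (whole slice rotated 75° about Z — lengths, areas and connectivity unchanged). The outline is a single polygon with 6 vertices. Extrusion per mm of travel: 0.4 × 0.24 / (π × 1.425²) = 0.015048. Accumulating E over each segment gives final E = 0.2710.

G0 X-9.24 Y4.55 Z19.68
G1 X-7.12 Y2.42 E0.0452
G1 X-4.22 Y3.20 E0.0904
G1 X-3.44 Y6.10 E0.1356
G1 X-5.56 Y8.22 E0.1807
G1 X-8.46 Y7.44 E0.2259
G1 X-9.24 Y4.55 E0.2710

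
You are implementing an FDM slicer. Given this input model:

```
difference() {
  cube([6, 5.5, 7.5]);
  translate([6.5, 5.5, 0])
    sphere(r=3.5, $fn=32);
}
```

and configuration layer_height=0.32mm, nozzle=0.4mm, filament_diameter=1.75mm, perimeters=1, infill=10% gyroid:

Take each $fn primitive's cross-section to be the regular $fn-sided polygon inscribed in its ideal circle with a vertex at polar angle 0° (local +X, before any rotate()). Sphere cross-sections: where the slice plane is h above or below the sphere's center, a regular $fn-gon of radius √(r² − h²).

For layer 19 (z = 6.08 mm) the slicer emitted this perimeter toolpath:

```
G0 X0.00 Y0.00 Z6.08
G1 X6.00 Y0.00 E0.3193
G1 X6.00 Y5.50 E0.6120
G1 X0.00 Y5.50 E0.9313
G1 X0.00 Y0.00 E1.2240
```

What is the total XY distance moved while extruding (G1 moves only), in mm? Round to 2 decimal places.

Sum the Euclidean lengths of each G1 segment: total = 23.00 mm.

23.00 mm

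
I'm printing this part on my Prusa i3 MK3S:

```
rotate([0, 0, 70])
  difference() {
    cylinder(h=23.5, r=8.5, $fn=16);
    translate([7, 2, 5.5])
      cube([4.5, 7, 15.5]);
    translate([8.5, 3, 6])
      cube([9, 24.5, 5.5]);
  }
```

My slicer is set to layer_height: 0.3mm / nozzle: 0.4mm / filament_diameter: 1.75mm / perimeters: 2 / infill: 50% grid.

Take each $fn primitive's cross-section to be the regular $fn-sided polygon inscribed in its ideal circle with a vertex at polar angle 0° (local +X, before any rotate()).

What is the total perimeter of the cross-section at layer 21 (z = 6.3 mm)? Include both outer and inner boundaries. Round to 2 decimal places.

At z = 6.3 mm: the cylinder: section is a regular 16-gon, circumradius r=8.5 (perimeter = 2·16·8.500·sin(180°/16) = 53.06 mm); the cube at (7, 2) (footprint 4.5×7) is included at this height (perimeter 23.00 mm); the cube at (8.5, 3) is present — its section is the full 9×24.5 rectangle (perimeter 67.00 mm); Taking the first minus the rest: starting from the r=8.5 cylinder, the 4.5×7 cube at (7, 2) partially overlaps it — only the 1.77 mm² overlap (of its 31.50 mm²) is removed, clipping the outline; the 9×24.5 cube at (8.5, 3) misses the remaining region (no effect) — boundary = 53.88 mm; (whole slice rotated 70° about Z — lengths, areas and connectivity unchanged). Overall, the cross-section is a single solid region. Total boundary length (outer) = 53.88 mm.

53.88 mm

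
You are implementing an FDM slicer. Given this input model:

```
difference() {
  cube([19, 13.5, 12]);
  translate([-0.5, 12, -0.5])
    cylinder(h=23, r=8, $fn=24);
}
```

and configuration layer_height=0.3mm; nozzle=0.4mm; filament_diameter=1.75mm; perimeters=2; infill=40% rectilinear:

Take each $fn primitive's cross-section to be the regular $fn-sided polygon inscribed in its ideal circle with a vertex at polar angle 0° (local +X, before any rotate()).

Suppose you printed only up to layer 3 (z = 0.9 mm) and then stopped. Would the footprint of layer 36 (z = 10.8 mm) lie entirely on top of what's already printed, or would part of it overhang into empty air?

Compare the two slices. At z = 0.9: the cube (footprint 19×13.5) is included at this height (area 256.50 mm²); the cylinder at (-0.5, 12): section is a regular 24-gon, circumradius r=8 (area = (24/2)·8.000²·sin(360°/24) = 198.77 mm²); Subtracting the remaining from the first: starting from the 19×13.5 cube (256.50 mm²), the r=8 cylinder at (-0.5, 12) partially overlaps it — only the 56.81 mm² overlap (of its 198.77 mm²) is removed, clipping the outline — area = 199.69 mm². At z = 10.8: the cube is present — its section is the full 19×13.5 rectangle (area 256.50 mm²); the r=8 cylinder at (-0.5, 12) contributes a regular 24-gon of circumradius 8 (area = (24/2)·8.000²·sin(360°/24) = 198.77 mm²); After the difference (first − rest): starting from the 19×13.5 cube (256.50 mm²), the r=8 cylinder at (-0.5, 12) partially overlaps it — only the 56.81 mm² overlap (of its 198.77 mm²) is removed, clipping the outline — area = 199.69 mm². Checking containment: the cross-section at z = 10.8 is a subset of the cross-section at z = 0.9.

entirely on top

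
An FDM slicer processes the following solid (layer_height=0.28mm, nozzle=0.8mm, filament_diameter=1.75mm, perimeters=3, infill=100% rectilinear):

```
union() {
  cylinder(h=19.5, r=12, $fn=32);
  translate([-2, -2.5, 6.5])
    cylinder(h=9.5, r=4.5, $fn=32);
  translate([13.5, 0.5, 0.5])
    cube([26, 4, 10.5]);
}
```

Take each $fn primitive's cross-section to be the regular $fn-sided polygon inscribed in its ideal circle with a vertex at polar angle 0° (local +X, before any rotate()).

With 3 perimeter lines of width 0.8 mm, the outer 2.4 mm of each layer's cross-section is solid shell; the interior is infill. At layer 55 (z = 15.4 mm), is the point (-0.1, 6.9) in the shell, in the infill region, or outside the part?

infill

At z = 15.4 mm: the cylinder: section is a regular 32-gon, circumradius r=12; the r=4.5 cylinder at (-2, -2.5) gives a regular 32-gon of circumradius 4.5 (constant along its height); the cube at (13.5, 0.5) does not reach this height (z outside [0.5, 11]); Taking the union: the r=4.5 cylinder at (-2, -2.5) lies entirely inside the r=12 cylinder, so the union is just the r=12 cylinder — 1 connected region. Overall, the cross-section is a single solid region. The nearest boundary edge runs (-2.34, 11.77)→(0.00, 12.00); distance from the point to it = 5.07 mm. The point is inside the cross-section and 5.07 mm from the nearest boundary — more than the 2.4 mm shell width (3 × 0.8), so it's in the infill interior.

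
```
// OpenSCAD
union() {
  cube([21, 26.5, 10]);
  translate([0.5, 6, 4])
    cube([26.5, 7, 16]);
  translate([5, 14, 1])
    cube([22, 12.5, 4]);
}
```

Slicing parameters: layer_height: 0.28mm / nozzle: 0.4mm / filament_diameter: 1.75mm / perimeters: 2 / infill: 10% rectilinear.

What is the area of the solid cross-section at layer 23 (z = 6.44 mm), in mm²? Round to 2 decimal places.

598.50 mm²

At z = 6.44 mm: the 21×26.5 cube contributes its full rectangle (area 556.50 mm²); the 26.5×7 cube at (0.5, 6) contributes its full rectangle (area 185.50 mm²); the cube at (5, 14) does not reach this height (z outside [1, 5]); Combining (union): the regions partially overlap — summed areas 742.00 mm² minus the doubly-counted overlap 143.50 mm² gives 598.50 mm² — area = 598.50 mm². Overall, the cross-section is a single solid region. Net area = 598.50 mm².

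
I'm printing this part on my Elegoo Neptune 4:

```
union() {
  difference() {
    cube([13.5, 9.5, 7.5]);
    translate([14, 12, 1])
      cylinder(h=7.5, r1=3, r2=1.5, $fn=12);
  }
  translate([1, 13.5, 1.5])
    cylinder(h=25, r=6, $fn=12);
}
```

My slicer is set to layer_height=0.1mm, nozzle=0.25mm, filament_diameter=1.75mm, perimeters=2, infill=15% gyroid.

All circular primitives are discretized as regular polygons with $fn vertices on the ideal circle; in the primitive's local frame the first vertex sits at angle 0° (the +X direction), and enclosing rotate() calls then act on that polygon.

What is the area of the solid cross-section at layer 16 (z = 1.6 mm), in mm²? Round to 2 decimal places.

228.76 mm²

At z = 1.6 mm: the cube (footprint 13.5×9.5) is included at this height (area 128.25 mm²); the cone at (14, 12) contributes a regular 12-gon of circumradius 2.880 (interpolated between r1=3 and r2=1.5 at t=0.080) (area = (12/2)·2.880²·sin(360°/12) = 24.88 mm²); After the difference (first − rest): starting from the 13.5×9.5 cube (128.25 mm²), the cone at (14, 12) partially overlaps it — only the 0.11 mm² overlap (of its 24.88 mm²) is removed, clipping the outline — area = 128.14 mm²; the cylinder at (1, 13.5): section is a regular 12-gon, circumradius r=6 (area = (12/2)·6.000²·sin(360°/12) = 108.00 mm²); Merging all regions: the regions partially overlap — summed areas 236.14 mm² minus the doubly-counted overlap 7.38 mm² gives 228.76 mm² — area = 228.76 mm². Overall, the cross-section is a single solid region. Net area = 228.76 mm².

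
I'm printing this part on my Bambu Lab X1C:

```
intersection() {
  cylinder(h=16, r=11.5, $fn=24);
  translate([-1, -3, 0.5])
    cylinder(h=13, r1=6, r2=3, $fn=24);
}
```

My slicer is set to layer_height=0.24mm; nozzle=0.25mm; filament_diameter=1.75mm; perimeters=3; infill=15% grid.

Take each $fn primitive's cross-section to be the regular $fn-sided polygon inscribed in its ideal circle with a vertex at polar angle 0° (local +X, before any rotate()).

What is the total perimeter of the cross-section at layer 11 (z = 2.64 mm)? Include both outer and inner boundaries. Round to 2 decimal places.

34.50 mm

At z = 2.64 mm: the r=11.5 cylinder contributes a regular 24-gon of circumradius 11.5 (perimeter = 2·24·11.500·sin(180°/24) = 72.05 mm); the cone at (-1, -3): at t=0.165 of its height the radius interpolates to r₁+(r₂−r₁)t = 5.506, giving a regular 24-gon of that circumradius (perimeter = 2·24·5.506·sin(180°/24) = 34.50 mm); Taking the intersection: the cone at (-1, -3) lies inside the r=11.5 cylinder, so the common part is the cone at (-1, -3) itself — boundary = 34.50 mm. Overall, the cross-section is a single solid region. Total boundary length (outer) = 34.50 mm.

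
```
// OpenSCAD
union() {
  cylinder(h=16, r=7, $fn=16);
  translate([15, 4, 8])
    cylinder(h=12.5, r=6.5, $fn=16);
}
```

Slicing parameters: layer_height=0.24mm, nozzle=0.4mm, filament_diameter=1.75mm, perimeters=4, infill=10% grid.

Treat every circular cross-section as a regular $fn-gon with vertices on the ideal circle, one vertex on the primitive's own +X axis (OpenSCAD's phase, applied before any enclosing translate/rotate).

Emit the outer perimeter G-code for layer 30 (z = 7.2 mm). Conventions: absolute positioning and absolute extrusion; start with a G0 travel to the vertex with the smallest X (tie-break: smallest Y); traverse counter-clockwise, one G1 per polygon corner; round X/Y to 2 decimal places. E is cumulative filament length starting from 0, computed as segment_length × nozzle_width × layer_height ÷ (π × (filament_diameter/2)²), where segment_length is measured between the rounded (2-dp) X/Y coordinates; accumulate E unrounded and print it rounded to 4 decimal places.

G0 X-7.00 Y0.00 Z7.20
G1 X-6.47 Y-2.68 E0.1090
G1 X-4.95 Y-4.95 E0.2181
G1 X-2.68 Y-6.47 E0.3271
G1 X0.00 Y-7.00 E0.4361
G1 X2.68 Y-6.47 E0.5452
G1 X4.95 Y-4.95 E0.6542
G1 X6.47 Y-2.68 E0.7633
G1 X7.00 Y0.00 E0.8723
G1 X6.47 Y2.68 E0.9813
G1 X4.95 Y4.95 E1.0904
G1 X2.68 Y6.47 E1.1994
G1 X0.00 Y7.00 E1.3084
G1 X-2.68 Y6.47 E1.4175
G1 X-4.95 Y4.95 E1.5265
G1 X-6.47 Y2.68 E1.6355
G1 X-7.00 Y0.00 E1.7446

At z = 7.2 mm: the r=7 cylinder gives a regular 16-gon of circumradius 7 (constant along its height); the cylinder at (15, 4) does not reach this height (z outside [8, 20.5]); Taking the union: only the r=7 cylinder is present, so the union is just that shape — 1 connected region. The outline is a single polygon with 16 vertices. Extrusion per mm of travel: 0.4 × 0.24 / (π × 0.875²) = 0.039912. Accumulating E over each segment gives final E = 1.7446.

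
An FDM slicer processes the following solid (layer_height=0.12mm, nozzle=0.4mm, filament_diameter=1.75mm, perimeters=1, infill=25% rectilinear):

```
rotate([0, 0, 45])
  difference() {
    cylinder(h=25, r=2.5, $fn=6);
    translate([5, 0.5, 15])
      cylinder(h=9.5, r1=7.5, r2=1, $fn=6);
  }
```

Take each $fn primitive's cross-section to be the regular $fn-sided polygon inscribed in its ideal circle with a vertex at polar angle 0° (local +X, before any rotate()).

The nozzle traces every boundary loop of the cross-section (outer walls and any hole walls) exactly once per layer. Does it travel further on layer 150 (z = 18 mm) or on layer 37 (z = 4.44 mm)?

Layer 150 (z = 18): the r=2.5 cylinder gives a regular 6-gon of circumradius 2.5 (constant along its height) (perimeter = 2·6·2.500·sin(180°/6) = 15.00 mm); the cone at (5, 0.5) contributes a regular 6-gon of circumradius 5.447 (interpolated between r1=7.5 and r2=1 at t=0.316) (perimeter = 2·6·5.447·sin(180°/6) = 32.68 mm); Taking the first minus the rest: starting from the r=2.5 cylinder, the cone at (5, 0.5) partially overlaps it — only the 7.21 mm² overlap (of its 77.09 mm²) is removed, clipping the outline — boundary = 14.11 mm; (rotated 45° about Z; rotation is an isometry so areas/perimeters/island counts are preserved). So its perimeter = 14.11 mm. Layer 37 (z = 4.44): the r=2.5 cylinder gives a regular 6-gon of circumradius 2.5 (constant along its height) (perimeter = 2·6·2.500·sin(180°/6) = 15.00 mm); the cone at (5, 0.5) is absent (z outside [15, 24.5]); Taking the first minus the rest: none of the subtracted shapes is present at this height, so the r=2.5 cylinder is unchanged — boundary = 15.00 mm; (rotated 45° about Z; rotation is an isometry so areas/perimeters/island counts are preserved). So its perimeter = 15.00 mm. Layer 37 is larger (15.00 vs 14.11 mm).

layer 37 (z = 4.44 mm)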